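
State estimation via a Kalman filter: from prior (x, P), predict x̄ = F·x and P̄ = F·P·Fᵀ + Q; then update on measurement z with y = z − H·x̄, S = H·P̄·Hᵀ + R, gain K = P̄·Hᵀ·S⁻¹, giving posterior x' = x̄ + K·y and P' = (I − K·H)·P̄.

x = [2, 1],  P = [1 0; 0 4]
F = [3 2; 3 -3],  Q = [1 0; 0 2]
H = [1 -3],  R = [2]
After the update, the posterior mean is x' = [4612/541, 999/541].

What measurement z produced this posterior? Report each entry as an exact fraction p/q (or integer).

x̄ = F·x = [8, 3]
P̄ = F·P·Fᵀ + Q = [26 -15; -15 47]
S = H·P̄·Hᵀ + R = [541]
K = P̄·Hᵀ·S⁻¹ = [71/541; -156/541]
x' − x̄ = [284/541, -624/541] = K·y
y = (KᵀK)⁻¹·Kᵀ·(x' − x̄) = [4]
z = y + H·x̄ = [4] + [-1] = [3]

z = [3]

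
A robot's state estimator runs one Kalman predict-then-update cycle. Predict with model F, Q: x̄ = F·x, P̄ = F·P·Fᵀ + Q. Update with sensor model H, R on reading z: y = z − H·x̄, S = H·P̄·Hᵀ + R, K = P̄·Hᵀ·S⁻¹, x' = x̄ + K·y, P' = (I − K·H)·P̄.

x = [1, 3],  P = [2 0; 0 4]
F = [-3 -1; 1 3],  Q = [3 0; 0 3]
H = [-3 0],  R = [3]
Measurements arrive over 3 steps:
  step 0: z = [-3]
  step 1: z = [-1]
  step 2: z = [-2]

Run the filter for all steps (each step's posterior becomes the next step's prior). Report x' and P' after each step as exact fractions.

step 0: x' = [69/76, 191/38], P' = [25/76 -9/38; -9/38 536/19]
step 1: x' = [100/397, -32841/7543], P' = [131/397 -333/397; -333/397 349351/7543]
step 2: x' = [739979/1076800, -101341/21536], P' = [356419/1076800 -19845/21536; -19845/21536 554315/10768]

step 0: x̄ = F·x = [-6, 10]
step 0: P̄ = F·P·Fᵀ + Q = [25 -18; -18 41]
step 0: y = z − H·x̄ = [-21]
step 0: S = H·P̄·Hᵀ + R = [228]
step 0: K = P̄·Hᵀ·S⁻¹ = [-25/76; 9/38]
step 0: x' = x̄ + K·y = [69/76, 191/38]
step 0: P' = (I − K·H)·P̄ = [25/76 -9/38; -9/38 536/19]
step 1: x̄ = F·x = [-31/4, 1215/76]
step 1: P̄ = F·P·Fᵀ + Q = [131/4 -333/4; -333/4 19441/76]
step 1: y = z − H·x̄ = [-97/4]
step 1: S = H·P̄·Hᵀ + R = [1191/4]
step 1: K = P̄·Hᵀ·S⁻¹ = [-131/397; 333/397]
step 1: x' = x̄ + K·y = [100/397, -32841/7543]
step 1: P' = (I − K·H)·P̄ = [131/397 -333/397; -333/397 349351/7543]
step 2: x̄ = F·x = [27141/7543, -96623/7543]
step 2: P̄ = F·P·Fᵀ + Q = [356419/7543 -992250/7543; -992250/7543 3131315/7543]
step 2: y = z − H·x̄ = [66337/7543]
step 2: S = H·P̄·Hᵀ + R = [3230400/7543]
step 2: K = P̄·Hᵀ·S⁻¹ = [-356419/1076800; 19845/21536]
step 2: x' = x̄ + K·y = [739979/1076800, -101341/21536]
step 2: P' = (I − K·H)·P̄ = [356419/1076800 -19845/21536; -19845/21536 554315/10768]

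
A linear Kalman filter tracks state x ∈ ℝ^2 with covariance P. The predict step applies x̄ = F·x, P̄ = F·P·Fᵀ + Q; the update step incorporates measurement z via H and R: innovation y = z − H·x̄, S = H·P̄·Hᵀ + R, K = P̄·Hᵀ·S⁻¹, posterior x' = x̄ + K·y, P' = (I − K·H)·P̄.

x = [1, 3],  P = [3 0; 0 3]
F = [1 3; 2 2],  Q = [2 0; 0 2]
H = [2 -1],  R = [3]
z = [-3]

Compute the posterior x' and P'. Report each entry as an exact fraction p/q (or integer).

x' = [10/61, 158/61]
P' = [352/61 584/61; 584/61 1102/61]

x̄ = F·x = [10, 8]
P̄ = F·P·Fᵀ + Q = [32 24; 24 26]
y = z − H·x̄ = [-15]
S = H·P̄·Hᵀ + R = [61]
K = P̄·Hᵀ·S⁻¹ = [40/61; 22/61]
x' = x̄ + K·y = [10/61, 158/61]
P' = (I − K·H)·P̄ = [352/61 584/61; 584/61 1102/61]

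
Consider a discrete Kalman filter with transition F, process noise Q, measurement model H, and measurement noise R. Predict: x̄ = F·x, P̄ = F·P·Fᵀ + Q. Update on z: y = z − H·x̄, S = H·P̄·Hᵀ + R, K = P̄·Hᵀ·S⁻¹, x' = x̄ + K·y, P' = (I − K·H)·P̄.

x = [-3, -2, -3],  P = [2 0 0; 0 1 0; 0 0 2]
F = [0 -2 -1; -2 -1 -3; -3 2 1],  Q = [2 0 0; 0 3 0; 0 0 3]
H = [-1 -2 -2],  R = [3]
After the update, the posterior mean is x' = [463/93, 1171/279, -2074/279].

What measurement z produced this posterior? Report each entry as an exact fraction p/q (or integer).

z = [2]

x̄ = F·x = [7, 17, 2]
P̄ = F·P·Fᵀ + Q = [8 8 -6; 8 30 4; -6 4 27]
S = H·P̄·Hᵀ + R = [279]
K = P̄·Hᵀ·S⁻¹ = [-4/93; -76/279; -56/279]
x' − x̄ = [-188/93, -3572/279, -2632/279] = K·y
y = (KᵀK)⁻¹·Kᵀ·(x' − x̄) = [47]
z = y + H·x̄ = [47] + [-45] = [2]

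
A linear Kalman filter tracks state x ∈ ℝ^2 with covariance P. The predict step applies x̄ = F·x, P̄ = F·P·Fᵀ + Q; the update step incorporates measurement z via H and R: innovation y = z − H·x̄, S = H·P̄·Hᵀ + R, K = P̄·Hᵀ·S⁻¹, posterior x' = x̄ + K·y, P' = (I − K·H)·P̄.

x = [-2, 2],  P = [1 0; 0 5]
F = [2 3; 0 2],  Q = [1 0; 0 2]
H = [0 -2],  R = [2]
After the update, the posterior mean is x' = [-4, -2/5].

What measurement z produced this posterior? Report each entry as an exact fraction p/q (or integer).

x̄ = F·x = [2, 4]
P̄ = F·P·Fᵀ + Q = [50 30; 30 22]
S = H·P̄·Hᵀ + R = [90]
K = P̄·Hᵀ·S⁻¹ = [-2/3; -22/45]
x' − x̄ = [-6, -22/5] = K·y
y = (KᵀK)⁻¹·Kᵀ·(x' − x̄) = [9]
z = y + H·x̄ = [9] + [-8] = [1]

z = [1]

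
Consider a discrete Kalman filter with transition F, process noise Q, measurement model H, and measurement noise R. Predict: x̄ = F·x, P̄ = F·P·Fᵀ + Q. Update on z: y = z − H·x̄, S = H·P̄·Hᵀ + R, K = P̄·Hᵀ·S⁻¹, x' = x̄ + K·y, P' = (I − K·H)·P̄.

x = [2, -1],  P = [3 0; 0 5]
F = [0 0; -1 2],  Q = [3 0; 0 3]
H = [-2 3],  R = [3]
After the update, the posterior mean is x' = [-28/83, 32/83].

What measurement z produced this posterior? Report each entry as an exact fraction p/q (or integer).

x̄ = F·x = [0, -4]
P̄ = F·P·Fᵀ + Q = [3 0; 0 26]
S = H·P̄·Hᵀ + R = [249]
K = P̄·Hᵀ·S⁻¹ = [-2/83; 26/83]
x' − x̄ = [-28/83, 364/83] = K·y
y = (KᵀK)⁻¹·Kᵀ·(x' − x̄) = [14]
z = y + H·x̄ = [14] + [-12] = [2]

z = [2]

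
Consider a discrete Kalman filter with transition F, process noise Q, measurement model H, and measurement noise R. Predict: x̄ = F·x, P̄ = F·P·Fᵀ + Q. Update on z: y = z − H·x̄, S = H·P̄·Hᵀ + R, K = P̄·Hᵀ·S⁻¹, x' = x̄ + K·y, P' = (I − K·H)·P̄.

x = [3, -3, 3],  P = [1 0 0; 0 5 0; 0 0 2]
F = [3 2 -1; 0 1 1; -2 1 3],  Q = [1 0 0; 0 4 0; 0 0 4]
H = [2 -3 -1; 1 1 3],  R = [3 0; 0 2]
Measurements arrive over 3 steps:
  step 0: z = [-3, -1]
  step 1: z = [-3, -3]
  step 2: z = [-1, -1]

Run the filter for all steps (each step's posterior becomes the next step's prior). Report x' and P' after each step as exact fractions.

step 0: x' = [-42565/29033, -1826/29033, 5389/29033], P' = [172086/29033 135620/29033 -97200/29033; 135620/29033 118427/29033 -82313/29033; -97200/29033 -82313/29033 63657/29033]
step 1: x' = [-1249764867/673509589, -123152983/673509589, -160154826/673509589], P' = [4348947550/673509589 3433566476/673509589 -2505803944/673509589; 3433566476/673509589 2978709622/673509589 -2110738442/673509589; -2505803944/673509589 -2110738442/673509589 1643743996/673509589]
step 2: x' = [-34174779919993/34057286803019, -12408949933595/34057286803019, 4121384426235/34057286803019], P' = [219846499772410/34057286803019 173576622184276/34057286803019 -126719493241444/34057286803019; 173576622184276/34057286803019 150589370209042/34057286803019 -106742949981022/34057286803019; -126719493241444/34057286803019 -106742949981022/34057286803019 83150710903666/34057286803019]

step 0: x̄ = F·x = [0, 0, 0]
step 0: P̄ = F·P·Fᵀ + Q = [32 8 -2; 8 11 11; -2 11 31]
step 0: y = z − H·x̄ = [-3, -1]
step 0: S = H·P̄·Hᵀ + R = [239 -190; -190 394]
step 0: K = P̄·Hᵀ·S⁻¹ = [11504/29033 8053/29033; -576/29033 3554/29033; -3706/29033 5729/29033]
step 0: x' = x̄ + K·y = [-42565/29033, -1826/29033, 5389/29033]
step 0: P' = (I − K·H)·P̄ = [172086/29033 135620/29033 -97200/29033; 135620/29033 118427/29033 -82313/29033; -97200/29033 -82313/29033 63657/29033]
step 1: x̄ = F·x = [-136736/29033, 3563/29033, 99471/29033]
step 1: P̄ = F·P·Fᵀ + Q = [4655064/29033 206144/29033 -2603018/29033; 206144/29033 133590/29033 -96694/29033; -2603018/29033 -96694/29033 1625858/29033]
step 1: y = z − H·x̄ = [296533/29033, -252339/29033]
step 1: S = H·P̄·Hᵀ + R = [28893703/29033 -8222510/29033; -8222510/29033 3693458/29033]
step 1: K = P̄·Hᵀ·S⁻¹ = [300999872/673509589 132551097/673509589; 13914176/673509589 40030386/673509589; -107712186/673509589 157344801/673509589]
step 1: x' = x̄ + K·y = [-1249764867/673509589, -123152983/673509589, -160154826/673509589]
step 1: P' = (I − K·H)·P̄ = [4348947550/673509589 3433566476/673509589 -2505803944/673509589; 3433566476/673509589 2978709622/673509589 -2110738442/673509589; -2505803944/673509589 -2110738442/673509589 1643743996/673509589]
step 2: x̄ = F·x = [-3835445741/673509589, -283307809/673509589, 1895912273/673509589]
step 2: P̄ = F·P·Fᵀ + Q = [118053195167/673509589 4986224402/673509589 -66618600114/673509589; 4986224402/673509589 3095015090/673509589 -2388537222/673509589; -66618600114/673509589 -2388537222/673509589 41533184914/673509589]
step 2: y = z − H·x̄ = [8043370739/673509589, -2242492858/673509589]
step 2: S = H·P̄·Hᵀ + R = [735930114459/673509589 -211972062430/673509589; -211972062430/673509589 92223518449/673509589]
step 2: K = P̄·Hᵀ·S⁻¹ = [15227542077812/34057286803019 6632321116177/34057286803019; 709361240816/34057286803019 1968571225126/34057286803019; -5453615814496/34057286803019 7994844744266/34057286803019]
step 2: x' = x̄ + K·y = [-34174779919993/34057286803019, -12408949933595/34057286803019, 4121384426235/34057286803019]
step 2: P' = (I − K·H)·P̄ = [219846499772410/34057286803019 173576622184276/34057286803019 -126719493241444/34057286803019; 173576622184276/34057286803019 150589370209042/34057286803019 -106742949981022/34057286803019; -126719493241444/34057286803019 -106742949981022/34057286803019 83150710903666/34057286803019]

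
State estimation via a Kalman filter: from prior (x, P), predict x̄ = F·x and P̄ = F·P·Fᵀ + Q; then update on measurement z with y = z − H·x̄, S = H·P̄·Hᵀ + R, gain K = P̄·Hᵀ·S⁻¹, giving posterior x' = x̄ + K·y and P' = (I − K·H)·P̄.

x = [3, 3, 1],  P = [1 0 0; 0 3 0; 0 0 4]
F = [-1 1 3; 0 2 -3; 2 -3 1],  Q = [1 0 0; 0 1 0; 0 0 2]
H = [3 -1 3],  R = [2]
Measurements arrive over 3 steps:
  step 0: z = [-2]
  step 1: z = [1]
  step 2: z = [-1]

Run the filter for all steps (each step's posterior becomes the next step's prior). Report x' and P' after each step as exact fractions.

step 0: x̄ = F·x = [3, 3, -2]
step 0: P̄ = F·P·Fᵀ + Q = [41 -30 1; -30 49 -30; 1 -30 37]
step 0: y = z − H·x̄ = [-2]
step 0: S = H·P̄·Hᵀ + R = [1131]
step 0: K = P̄·Hᵀ·S⁻¹ = [4/29; -229/1131; 48/377]
step 0: x' = x̄ + K·y = [79/29, 3851/1131, -850/377]
step 0: P' = (I − K·H)·P̄ = [565/29 46/29 -547/29; 46/29 2978/1131 -318/377; -547/29 -318/377 7037/377]
step 1: x̄ = F·x = [-6880/1131, 15352/1131, -2647/377]
step 1: P̄ = F·P·Fᵀ + Q = [334829/1131 -254492/1131 -26578/377; -254492/1131 214490/1131 14493/377; -26578/377 14493/377 12393/377]
step 1: y = z − H·x̄ = [60946/1131]
step 1: S = H·P̄·Hᵀ + R = [3395690/1131]
step 1: K = P̄·Hᵀ·S⁻¹ = [1019777/3395690; -847529/3395690; -85572/1697845]
step 1: x' = x̄ + K·y = [17148091/1697845, 210933/1697845, -16532147/1697845]
step 1: P' = (I − K·H)·P̄ = [85791651/3395690 101363/3395690 -42539006/1697845; 101363/3395690 8873689/3395690 1145757/1697845; -42539006/1697845 1145757/1697845 42863877/1697845]
step 2: x̄ = F·x = [-66533599/1697845, 50018307/1697845, 17131236/1697845]
step 2: P̄ = F·P·Fᵀ + Q = [696812623/1697845 -501182314/1697845 -192118232/1697845; -501182314/1697845 391471032/1697845 112827391/1697845; -192118232/1697845 112827391/1697845 160271451/3395690]
step 2: y = z − H·x̄ = [196527551/1697845]
step 2: S = H·P̄·Hᵀ + R = [12518806441/3395690]
step 2: K = P̄·Hᵀ·S⁻¹ = [4030530974/12518806441; -3113071602/12518806441; -897549821/12518806441]
step 2: x' = x̄ + K·y = [-24036862113/12518806441, 8460822873/12518806441, 22422164189/12518806441]
step 2: P' = (I − K·H)·P̄ = [353785172849/12518806441 -317238940/12518806441 -351203898513/12518806441; -317238940/12518806441 32478039678/12518806441 9067871098/12518806441; -351203898513/12518806441 9067871098/12518806441 353628155665/12518806441]

step 0: x' = [79/29, 3851/1131, -850/377], P' = [565/29 46/29 -547/29; 46/29 2978/1131 -318/377; -547/29 -318/377 7037/377]
step 1: x' = [17148091/1697845, 210933/1697845, -16532147/1697845], P' = [85791651/3395690 101363/3395690 -42539006/1697845; 101363/3395690 8873689/3395690 1145757/1697845; -42539006/1697845 1145757/1697845 42863877/1697845]
step 2: x' = [-24036862113/12518806441, 8460822873/12518806441, 22422164189/12518806441], P' = [353785172849/12518806441 -317238940/12518806441 -351203898513/12518806441; -317238940/12518806441 32478039678/12518806441 9067871098/12518806441; -351203898513/12518806441 9067871098/12518806441 353628155665/12518806441]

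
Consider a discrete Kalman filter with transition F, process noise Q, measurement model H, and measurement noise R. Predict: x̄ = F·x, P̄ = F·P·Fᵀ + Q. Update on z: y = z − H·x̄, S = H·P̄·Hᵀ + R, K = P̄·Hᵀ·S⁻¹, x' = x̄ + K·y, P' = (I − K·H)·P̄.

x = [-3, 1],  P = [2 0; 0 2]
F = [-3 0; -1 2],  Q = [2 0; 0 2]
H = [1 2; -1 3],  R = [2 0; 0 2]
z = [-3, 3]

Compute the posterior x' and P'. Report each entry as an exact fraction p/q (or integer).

x̄ = F·x = [9, 5]
P̄ = F·P·Fᵀ + Q = [20 6; 6 12]
y = z − H·x̄ = [-22, -3]
S = H·P̄·Hᵀ + R = [94 58; 58 94]
K = P̄·Hᵀ·S⁻¹ = [781/1368 -511/1368; 15/76 15/76]
x' = x̄ + K·y = [-3337/1368, 5/76]
P' = (I − K·H)·P̄ = [673/684 3/38; 3/38 3/19]

x' = [-3337/1368, 5/76]
P' = [673/684 3/38; 3/38 3/19]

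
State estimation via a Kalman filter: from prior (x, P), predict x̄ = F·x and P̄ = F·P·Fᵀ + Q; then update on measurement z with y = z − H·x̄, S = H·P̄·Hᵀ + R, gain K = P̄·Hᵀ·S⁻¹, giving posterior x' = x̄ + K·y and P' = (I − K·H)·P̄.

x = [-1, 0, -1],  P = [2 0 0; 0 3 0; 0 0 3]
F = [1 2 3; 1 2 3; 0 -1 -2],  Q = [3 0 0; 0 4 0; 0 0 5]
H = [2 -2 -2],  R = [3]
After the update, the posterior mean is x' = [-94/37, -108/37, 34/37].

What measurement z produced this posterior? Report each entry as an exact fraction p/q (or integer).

x̄ = F·x = [-4, -4, 2]
P̄ = F·P·Fᵀ + Q = [44 41 -24; 41 45 -24; -24 -24 20]
S = H·P̄·Hᵀ + R = [111]
K = P̄·Hᵀ·S⁻¹ = [18/37; 40/111; -40/111]
x' − x̄ = [54/37, 40/37, -40/37] = K·y
y = (KᵀK)⁻¹·Kᵀ·(x' − x̄) = [3]
z = y + H·x̄ = [3] + [-4] = [-1]

z = [-1]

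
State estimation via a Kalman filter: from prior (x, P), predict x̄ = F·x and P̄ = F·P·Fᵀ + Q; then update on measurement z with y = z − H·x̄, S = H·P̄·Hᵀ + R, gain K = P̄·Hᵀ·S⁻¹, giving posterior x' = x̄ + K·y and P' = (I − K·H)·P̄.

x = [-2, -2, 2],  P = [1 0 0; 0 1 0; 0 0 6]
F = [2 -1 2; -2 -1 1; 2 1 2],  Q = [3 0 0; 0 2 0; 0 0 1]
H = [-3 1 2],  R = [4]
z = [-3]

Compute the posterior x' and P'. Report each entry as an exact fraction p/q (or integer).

x' = [61/25, 8, -136/75]
P' = [437/25 9 521/25; 9 13 7; 521/25 7 2054/75]

x̄ = F·x = [2, 8, -2]
P̄ = F·P·Fᵀ + Q = [32 9 27; 9 13 7; 27 7 30]
y = z − H·x̄ = [-1]
S = H·P̄·Hᵀ + R = [75]
K = P̄·Hᵀ·S⁻¹ = [-11/25; 0; -14/75]
x' = x̄ + K·y = [61/25, 8, -136/75]
P' = (I − K·H)·P̄ = [437/25 9 521/25; 9 13 7; 521/25 7 2054/75]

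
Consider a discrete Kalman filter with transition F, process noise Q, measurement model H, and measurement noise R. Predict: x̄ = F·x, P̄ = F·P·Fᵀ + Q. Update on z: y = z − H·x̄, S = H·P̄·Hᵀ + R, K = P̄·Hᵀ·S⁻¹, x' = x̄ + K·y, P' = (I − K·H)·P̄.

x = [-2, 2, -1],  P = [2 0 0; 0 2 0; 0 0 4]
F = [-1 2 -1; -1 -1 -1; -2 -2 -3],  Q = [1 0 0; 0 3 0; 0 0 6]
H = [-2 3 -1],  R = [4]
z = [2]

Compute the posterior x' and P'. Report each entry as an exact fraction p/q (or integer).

x̄ = F·x = [7, 1, 3]
P̄ = F·P·Fᵀ + Q = [15 2 8; 2 11 20; 8 20 58]
y = z − H·x̄ = [16]
S = H·P̄·Hᵀ + R = [109]
K = P̄·Hᵀ·S⁻¹ = [-32/109; 9/109; -14/109]
x' = x̄ + K·y = [251/109, 253/109, 103/109]
P' = (I − K·H)·P̄ = [611/109 506/109 424/109; 506/109 1118/109 2306/109; 424/109 2306/109 6126/109]

x' = [251/109, 253/109, 103/109]
P' = [611/109 506/109 424/109; 506/109 1118/109 2306/109; 424/109 2306/109 6126/109]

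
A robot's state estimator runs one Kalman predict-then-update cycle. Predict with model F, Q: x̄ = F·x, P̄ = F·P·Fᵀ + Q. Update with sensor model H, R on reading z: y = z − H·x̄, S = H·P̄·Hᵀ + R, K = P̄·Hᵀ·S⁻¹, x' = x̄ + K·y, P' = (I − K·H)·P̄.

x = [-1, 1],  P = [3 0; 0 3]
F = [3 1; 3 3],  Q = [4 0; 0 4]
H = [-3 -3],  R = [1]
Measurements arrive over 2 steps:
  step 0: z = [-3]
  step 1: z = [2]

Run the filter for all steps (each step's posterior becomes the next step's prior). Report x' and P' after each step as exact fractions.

step 0: x̄ = F·x = [-2, 0]
step 0: P̄ = F·P·Fᵀ + Q = [34 36; 36 58]
step 0: y = z − H·x̄ = [-9]
step 0: S = H·P̄·Hᵀ + R = [1477]
step 0: K = P̄·Hᵀ·S⁻¹ = [-30/211; -282/1477]
step 0: x' = x̄ + K·y = [-152/211, 2538/1477]
step 0: P' = (I − K·H)·P̄ = [874/211 -864/211; -864/211 6142/1477]
step 1: x̄ = F·x = [-654/1477, 4422/1477]
step 1: P̄ = F·P·Fᵀ + Q = [30824/1477 912/1477; 912/1477 7384/1477]
step 1: y = z − H·x̄ = [14258/1477]
step 1: S = H·P̄·Hᵀ + R = [361765/1477]
step 1: K = P̄·Hᵀ·S⁻¹ = [-95208/361765; -24888/361765]
step 1: x' = x̄ + K·y = [-1079262/361765, 842838/361765]
step 1: P' = (I − K·H)·P̄ = [1412648/361765 -1380912/361765; -1380912/361765 1389208/361765]

step 0: x' = [-152/211, 2538/1477], P' = [874/211 -864/211; -864/211 6142/1477]
step 1: x' = [-1079262/361765, 842838/361765], P' = [1412648/361765 -1380912/361765; -1380912/361765 1389208/361765]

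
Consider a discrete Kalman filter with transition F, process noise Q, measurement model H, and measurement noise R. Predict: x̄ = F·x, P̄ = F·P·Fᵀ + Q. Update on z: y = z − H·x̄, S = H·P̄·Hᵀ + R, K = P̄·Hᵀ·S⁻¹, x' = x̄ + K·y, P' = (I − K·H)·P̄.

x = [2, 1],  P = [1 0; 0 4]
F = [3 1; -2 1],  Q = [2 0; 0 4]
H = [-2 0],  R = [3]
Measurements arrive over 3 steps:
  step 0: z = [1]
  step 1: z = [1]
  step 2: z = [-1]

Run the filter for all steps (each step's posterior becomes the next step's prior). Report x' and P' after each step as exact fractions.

step 0: x' = [-1/7, -43/21], P' = [5/7 -2/21; -2/21 740/63]
step 1: x' = [-2938/5129, -5369/5129], P' = [3705/5129 1392/5129; 1392/5129 83700/5129]
step 2: x' = [228761/558007, 876201/558007], P' = [406965/558007 188586/558007; 188586/558007 9262900/558007]

step 0: x̄ = F·x = [7, -3]
step 0: P̄ = F·P·Fᵀ + Q = [15 -2; -2 12]
step 0: y = z − H·x̄ = [15]
step 0: S = H·P̄·Hᵀ + R = [63]
step 0: K = P̄·Hᵀ·S⁻¹ = [-10/21; 4/63]
step 0: x' = x̄ + K·y = [-1/7, -43/21]
step 0: P' = (I − K·H)·P̄ = [5/7 -2/21; -2/21 740/63]
step 1: x̄ = F·x = [-52/21, -37/21]
step 1: P̄ = F·P·Fᵀ + Q = [1235/63 464/63; 464/63 1196/63]
step 1: y = z − H·x̄ = [-83/21]
step 1: S = H·P̄·Hᵀ + R = [5129/63]
step 1: K = P̄·Hᵀ·S⁻¹ = [-2470/5129; -928/5129]
step 1: x' = x̄ + K·y = [-2938/5129, -5369/5129]
step 1: P' = (I − K·H)·P̄ = [3705/5129 1392/5129; 1392/5129 83700/5129]
step 2: x̄ = F·x = [-14183/5129, 507/5129]
step 2: P̄ = F·P·Fᵀ + Q = [135655/5129 62862/5129; 62862/5129 113468/5129]
step 2: y = z − H·x̄ = [-33495/5129]
step 2: S = H·P̄·Hᵀ + R = [558007/5129]
step 2: K = P̄·Hᵀ·S⁻¹ = [-271310/558007; -125724/558007]
step 2: x' = x̄ + K·y = [228761/558007, 876201/558007]
step 2: P' = (I − K·H)·P̄ = [406965/558007 188586/558007; 188586/558007 9262900/558007]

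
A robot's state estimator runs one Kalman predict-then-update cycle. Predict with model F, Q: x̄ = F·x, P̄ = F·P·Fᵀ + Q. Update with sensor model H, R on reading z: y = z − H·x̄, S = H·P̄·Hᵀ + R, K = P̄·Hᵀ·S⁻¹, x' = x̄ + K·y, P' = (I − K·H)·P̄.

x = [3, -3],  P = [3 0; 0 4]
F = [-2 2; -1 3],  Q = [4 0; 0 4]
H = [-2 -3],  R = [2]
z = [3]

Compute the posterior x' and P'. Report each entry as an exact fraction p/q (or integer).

x' = [-1746/877, 249/877]
P' = [4348/877 -2796/877; -2796/877 1990/877]

x̄ = F·x = [-12, -12]
P̄ = F·P·Fᵀ + Q = [32 30; 30 43]
y = z − H·x̄ = [-57]
S = H·P̄·Hᵀ + R = [877]
K = P̄·Hᵀ·S⁻¹ = [-154/877; -189/877]
x' = x̄ + K·y = [-1746/877, 249/877]
P' = (I − K·H)·P̄ = [4348/877 -2796/877; -2796/877 1990/877]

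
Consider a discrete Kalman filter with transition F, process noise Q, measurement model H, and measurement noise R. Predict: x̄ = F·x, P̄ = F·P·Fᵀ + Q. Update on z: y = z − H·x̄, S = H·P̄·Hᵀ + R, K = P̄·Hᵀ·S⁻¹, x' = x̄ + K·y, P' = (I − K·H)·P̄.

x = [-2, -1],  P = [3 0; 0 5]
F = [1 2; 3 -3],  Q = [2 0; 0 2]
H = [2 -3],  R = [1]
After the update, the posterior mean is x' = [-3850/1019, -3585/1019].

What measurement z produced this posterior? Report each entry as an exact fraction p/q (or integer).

z = [3]

x̄ = F·x = [-4, -3]
P̄ = F·P·Fᵀ + Q = [25 -21; -21 74]
S = H·P̄·Hᵀ + R = [1019]
K = P̄·Hᵀ·S⁻¹ = [113/1019; -264/1019]
x' − x̄ = [226/1019, -528/1019] = K·y
y = (KᵀK)⁻¹·Kᵀ·(x' − x̄) = [2]
z = y + H·x̄ = [2] + [1] = [3]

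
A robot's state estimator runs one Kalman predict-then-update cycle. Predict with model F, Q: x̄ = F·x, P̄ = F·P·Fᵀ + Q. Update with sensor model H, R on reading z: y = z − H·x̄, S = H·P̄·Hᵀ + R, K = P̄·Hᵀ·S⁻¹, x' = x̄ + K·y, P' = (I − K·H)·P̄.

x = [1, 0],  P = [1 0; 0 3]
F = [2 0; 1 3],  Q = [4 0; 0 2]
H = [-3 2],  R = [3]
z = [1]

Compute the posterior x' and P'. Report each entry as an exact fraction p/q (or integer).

x̄ = F·x = [2, 1]
P̄ = F·P·Fᵀ + Q = [8 2; 2 30]
y = z − H·x̄ = [5]
S = H·P̄·Hᵀ + R = [171]
K = P̄·Hᵀ·S⁻¹ = [-20/171; 6/19]
x' = x̄ + K·y = [242/171, 49/19]
P' = (I − K·H)·P̄ = [968/171 158/19; 158/19 246/19]

x' = [242/171, 49/19]
P' = [968/171 158/19; 158/19 246/19]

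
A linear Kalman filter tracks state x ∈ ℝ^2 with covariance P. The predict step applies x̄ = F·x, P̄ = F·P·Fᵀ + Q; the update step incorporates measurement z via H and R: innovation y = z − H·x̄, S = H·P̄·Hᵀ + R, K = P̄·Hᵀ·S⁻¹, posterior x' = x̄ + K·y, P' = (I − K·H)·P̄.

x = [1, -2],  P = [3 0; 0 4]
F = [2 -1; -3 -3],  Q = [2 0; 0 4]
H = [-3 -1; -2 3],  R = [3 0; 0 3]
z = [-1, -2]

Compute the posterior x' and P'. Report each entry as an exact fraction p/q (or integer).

x' = [24712/48133, -15656/48133]
P' = [11754/48133 3492/48133; 3492/48133 15411/48133]

x̄ = F·x = [4, 3]
P̄ = F·P·Fᵀ + Q = [18 -6; -6 67]
y = z − H·x̄ = [14, -3]
S = H·P̄·Hᵀ + R = [196 -51; -51 750]
K = P̄·Hᵀ·S⁻¹ = [-12918/48133 -4344/48133; -8629/48133 13083/48133]
x' = x̄ + K·y = [24712/48133, -15656/48133]
P' = (I − K·H)·P̄ = [11754/48133 3492/48133; 3492/48133 15411/48133]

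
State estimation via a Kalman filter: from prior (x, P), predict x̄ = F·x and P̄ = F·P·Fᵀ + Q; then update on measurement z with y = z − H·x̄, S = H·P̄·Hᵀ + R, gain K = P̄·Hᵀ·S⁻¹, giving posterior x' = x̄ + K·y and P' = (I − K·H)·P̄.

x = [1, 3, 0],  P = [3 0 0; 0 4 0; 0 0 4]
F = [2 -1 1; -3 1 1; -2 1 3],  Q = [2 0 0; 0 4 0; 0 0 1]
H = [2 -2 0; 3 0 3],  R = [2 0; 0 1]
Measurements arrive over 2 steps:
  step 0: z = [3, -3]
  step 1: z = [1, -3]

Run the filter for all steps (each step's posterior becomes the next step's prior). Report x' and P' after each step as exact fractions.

step 0: x̄ = F·x = [-1, 0, 1]
step 0: P̄ = F·P·Fᵀ + Q = [22 -18 -4; -18 39 34; -4 34 53]
step 0: y = z − H·x̄ = [5, -3]
step 0: S = H·P̄·Hᵀ + R = [390 12; 12 604]
step 0: K = P̄·Hᵀ·S⁻¹ = [5959/29427 1675/19618; -2893/9809 837/9809; -701/3462 571/2308]
step 0: x' = x̄ + K·y = [-14339/58854, -16976/9809, -5225/6924]
step 0: P' = (I − K·H)·P̄ = [34999/29427 9680/9809 -4019/3462; 9680/9809 12573/9809 -553/577; -4019/3462 -553/577 8609/6924]
step 1: x̄ = F·x = [19177/39236, -206503/117708, -412831/117708]
step 1: P̄ = F·P·Fᵀ + Q = [102343/39236 -42351/39236 -42707/39236; -42351/39236 1925317/117708 1900969/117708; -42707/39236 1900969/117708 2643985/117708]
step 1: y = z − H·x̄ = [-102590/29427, 3494/577]
step 1: S = H·P̄·Hᵀ + R = [2545306/29427 -46912/577; -46912/577 119464/577]
step 1: K = P̄·Hᵀ·S⁻¹ = [6980781/41558690 14626107/166234760; -213721/681290 259383/2725160; -7080469/41558690 20180631/83117380]
step 1: x' = x̄ + K·y = [18117411/41558690, -28738/340645, -119941543/83117380]
step 1: P' = (I − K·H)·P̄ = [160964917/166234760 2181013/2725160 -39022387/41558690; 2181013/2725160 3035897/2725160 -261819/340645; -39022387/41558690 -261819/340645 84771651/83117380]

step 0: x' = [-14339/58854, -16976/9809, -5225/6924], P' = [34999/29427 9680/9809 -4019/3462; 9680/9809 12573/9809 -553/577; -4019/3462 -553/577 8609/6924]
step 1: x' = [18117411/41558690, -28738/340645, -119941543/83117380], P' = [160964917/166234760 2181013/2725160 -39022387/41558690; 2181013/2725160 3035897/2725160 -261819/340645; -39022387/41558690 -261819/340645 84771651/83117380]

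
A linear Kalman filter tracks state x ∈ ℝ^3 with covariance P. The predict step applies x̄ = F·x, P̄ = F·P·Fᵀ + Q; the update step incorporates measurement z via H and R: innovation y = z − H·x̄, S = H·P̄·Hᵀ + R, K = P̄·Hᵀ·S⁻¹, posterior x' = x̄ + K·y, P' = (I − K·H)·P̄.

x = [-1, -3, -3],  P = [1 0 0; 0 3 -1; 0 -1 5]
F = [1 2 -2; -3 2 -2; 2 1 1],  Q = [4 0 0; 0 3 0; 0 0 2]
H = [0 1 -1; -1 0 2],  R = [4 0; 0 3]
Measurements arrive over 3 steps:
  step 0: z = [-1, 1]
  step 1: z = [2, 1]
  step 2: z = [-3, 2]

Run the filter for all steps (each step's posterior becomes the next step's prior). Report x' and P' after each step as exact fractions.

step 0: x̄ = F·x = [-1, 3, -8]
step 0: P̄ = F·P·Fᵀ + Q = [45 37 -2; 37 52 -10; -2 -10 12]
step 0: y = z − H·x̄ = [-12, 16]
step 0: S = H·P̄·Hᵀ + R = [88 -83; -83 104]
step 0: K = P̄·Hᵀ·S⁻¹ = [-11/2263 -1075/2263; 1717/2263 130/2263; -130/2263 462/2263]
step 0: x' = x̄ + K·y = [-19331/2263, -11735/2263, -9152/2263]
step 0: P' = (I − K·H)·P̄ = [49589/2263 23138/2263 23182/2263; 23138/2263 18632/2263 11764/2263; 23182/2263 11764/2263 12284/2263]
step 1: x̄ = F·x = [-24497/2263, 52827/2263, -59549/2263]
step 1: P̄ = F·P·Fᵀ + Q = [88017/2263 -119039/2263 158018/2263; -119039/2263 483170/2263 -423974/2263; 158018/2263 -423974/2263 442606/2263]
step 1: y = z − H·x̄ = [-107850/2263, 96864/2263]
step 1: S = H·P̄·Hᵀ + R = [1782776/2263 -1456103/2263; -1456103/2263 1233158/2263]
step 1: K = P̄·Hᵀ·S⁻¹ = [-1419341/11519891 454157/11519891; 25313875/34559673 9462496/34559673; -1437722/11519891 5095636/11519891]
step 1: x' = x̄ + K·y = [-37620583/11519891, 1790785/11519891, -16507285/11519891]
step 1: P' = (I − K·H)·P̄ = [228524729/11519891 109266236/11519891 114943600/11519891; 109266236/11519891 279348598/34559673 59364366/11519891; 114943600/11519891 59364366/11519891 65115254/11519891]
step 2: x̄ = F·x = [-1024443/11519891, 149457889/11519891, -89957666/11519891]
step 2: P̄ = F·P·Fᵀ + Q = [1229717167/34559673 -1514561537/34559673 2143655186/34559673; -1514561537/34559673 6952264462/34559673 -6031456342/34559673; 2143655186/34559673 -6031456342/34559673 6332814682/34559673]
step 2: y = z − H·x̄ = [-273975228/11519891, 201930671/11519891]
step 2: S = H·P̄·Hᵀ + R = [25486230520/34559673 -7023441775/11519891; -7023441775/11519891 6030011390/11519891]
step 2: K = P̄·Hᵀ·S⁻¹ = [-10143510209/98890818035 979996305/19778163607; 73025937997/98890818035 27393270364/98890818035; -11392852702/98890818035 44249530624/98890818035]
step 2: x' = x̄ + K·y = [318338001042/98890818035, 26411392073/98890818035, 54873950590/19778163607]
step 2: P' = (I − K·H)·P̄ = [2011547612281/98890818035 972549737592/98890818035 1013123778428/98890818035; 972549737592/98890818035 163893705266/19778163607 527364774342/98890818035; 1013123778428/98890818035 527364774342/98890818035 114587237030/19778163607]

step 0: x' = [-19331/2263, -11735/2263, -9152/2263], P' = [49589/2263 23138/2263 23182/2263; 23138/2263 18632/2263 11764/2263; 23182/2263 11764/2263 12284/2263]
step 1: x' = [-37620583/11519891, 1790785/11519891, -16507285/11519891], P' = [228524729/11519891 109266236/11519891 114943600/11519891; 109266236/11519891 279348598/34559673 59364366/11519891; 114943600/11519891 59364366/11519891 65115254/11519891]
step 2: x' = [318338001042/98890818035, 26411392073/98890818035, 54873950590/19778163607], P' = [2011547612281/98890818035 972549737592/98890818035 1013123778428/98890818035; 972549737592/98890818035 163893705266/19778163607 527364774342/98890818035; 1013123778428/98890818035 527364774342/98890818035 114587237030/19778163607]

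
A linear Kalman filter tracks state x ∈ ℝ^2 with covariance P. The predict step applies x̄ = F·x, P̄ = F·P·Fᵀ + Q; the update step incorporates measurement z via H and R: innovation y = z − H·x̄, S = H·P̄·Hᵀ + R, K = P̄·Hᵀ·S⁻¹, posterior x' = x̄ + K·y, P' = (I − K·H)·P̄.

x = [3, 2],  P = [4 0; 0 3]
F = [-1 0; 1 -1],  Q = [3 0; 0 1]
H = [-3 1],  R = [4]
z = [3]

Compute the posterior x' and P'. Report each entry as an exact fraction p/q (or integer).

x̄ = F·x = [-3, 1]
P̄ = F·P·Fᵀ + Q = [7 -4; -4 8]
y = z − H·x̄ = [-7]
S = H·P̄·Hᵀ + R = [99]
K = P̄·Hᵀ·S⁻¹ = [-25/99; 20/99]
x' = x̄ + K·y = [-122/99, -41/99]
P' = (I − K·H)·P̄ = [68/99 104/99; 104/99 392/99]

x' = [-122/99, -41/99]
P' = [68/99 104/99; 104/99 392/99]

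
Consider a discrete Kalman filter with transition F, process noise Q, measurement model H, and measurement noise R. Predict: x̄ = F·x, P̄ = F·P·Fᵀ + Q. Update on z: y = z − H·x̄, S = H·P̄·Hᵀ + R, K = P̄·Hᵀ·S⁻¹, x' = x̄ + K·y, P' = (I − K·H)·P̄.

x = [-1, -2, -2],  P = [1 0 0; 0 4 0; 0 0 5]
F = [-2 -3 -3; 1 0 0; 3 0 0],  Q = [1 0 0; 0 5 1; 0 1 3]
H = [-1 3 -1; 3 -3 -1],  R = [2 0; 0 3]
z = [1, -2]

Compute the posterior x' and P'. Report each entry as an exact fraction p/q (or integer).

x' = [-2491/4121, 997/12363, -1138/4121]
P' = [32312/4121 21046/4121 29664/4121; 21046/4121 42802/12363 19660/4121; 29664/4121 19660/4121 31806/4121]

x̄ = F·x = [14, -1, -3]
P̄ = F·P·Fᵀ + Q = [86 -2 -6; -2 6 4; -6 4 12]
y = z − H·x̄ = [15, -50]
S = H·P̄·Hᵀ + R = [130 -312; -312 939]
K = P̄·Hᵀ·S⁻¹ = [581/4121 106/317; 1048/4121 52/951; -1245/4121 -46/317]
x' = x̄ + K·y = [-2491/4121, 997/12363, -1138/4121]
P' = (I − K·H)·P̄ = [32312/4121 21046/4121 29664/4121; 21046/4121 42802/12363 19660/4121; 29664/4121 19660/4121 31806/4121]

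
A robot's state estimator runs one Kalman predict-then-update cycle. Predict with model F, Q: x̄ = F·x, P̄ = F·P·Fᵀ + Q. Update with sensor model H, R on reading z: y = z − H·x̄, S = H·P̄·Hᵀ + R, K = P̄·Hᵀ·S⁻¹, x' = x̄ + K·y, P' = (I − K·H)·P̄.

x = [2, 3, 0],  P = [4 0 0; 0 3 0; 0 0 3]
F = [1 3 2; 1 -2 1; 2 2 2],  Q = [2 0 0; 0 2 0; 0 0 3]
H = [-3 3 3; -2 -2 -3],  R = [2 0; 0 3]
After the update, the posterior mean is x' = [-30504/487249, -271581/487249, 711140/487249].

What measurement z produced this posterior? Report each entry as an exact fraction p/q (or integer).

z = [3, -3]

x̄ = F·x = [11, -4, 10]
P̄ = F·P·Fᵀ + Q = [45 -8 38; -8 21 2; 38 2 43]
S = H·P̄·Hᵀ + R = [479 -159; -159 1070]
K = P̄·Hᵀ·S⁻¹ = [-78042/487249 -97207/487249; 94422/487249 -541/487249; -10761/487249 -96772/487249]
x' − x̄ = [-5390243/487249, 1677415/487249, -4161350/487249] = K·y
y = (KᵀK)⁻¹·Kᵀ·(x' − x̄) = [18, 41]
z = y + H·x̄ = [18, 41] + [-15, -44] = [3, -3]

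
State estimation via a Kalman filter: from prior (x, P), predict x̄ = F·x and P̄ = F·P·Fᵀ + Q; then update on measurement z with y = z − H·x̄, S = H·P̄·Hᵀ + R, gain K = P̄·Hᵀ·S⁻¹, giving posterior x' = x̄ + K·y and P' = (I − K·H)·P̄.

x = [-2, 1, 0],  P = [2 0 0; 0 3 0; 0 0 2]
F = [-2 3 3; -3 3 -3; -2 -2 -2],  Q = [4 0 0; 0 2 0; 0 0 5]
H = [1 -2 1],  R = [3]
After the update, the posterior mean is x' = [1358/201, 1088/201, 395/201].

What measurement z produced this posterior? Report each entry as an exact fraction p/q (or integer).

x̄ = F·x = [7, 9, 2]
P̄ = F·P·Fᵀ + Q = [57 21 -22; 21 65 6; -22 6 33]
S = H·P̄·Hᵀ + R = [201]
K = P̄·Hᵀ·S⁻¹ = [-7/201; -103/201; -1/201]
x' − x̄ = [-49/201, -721/201, -7/201] = K·y
y = (KᵀK)⁻¹·Kᵀ·(x' − x̄) = [7]
z = y + H·x̄ = [7] + [-9] = [-2]

z = [-2]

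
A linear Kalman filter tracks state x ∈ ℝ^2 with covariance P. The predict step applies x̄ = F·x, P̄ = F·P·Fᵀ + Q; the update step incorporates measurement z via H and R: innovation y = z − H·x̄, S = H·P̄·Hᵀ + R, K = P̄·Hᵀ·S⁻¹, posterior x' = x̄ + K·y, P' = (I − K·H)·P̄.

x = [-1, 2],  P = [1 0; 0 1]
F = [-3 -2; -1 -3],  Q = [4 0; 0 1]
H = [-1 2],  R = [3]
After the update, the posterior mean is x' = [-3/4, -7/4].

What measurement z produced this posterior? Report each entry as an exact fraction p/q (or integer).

x̄ = F·x = [-1, -5]
P̄ = F·P·Fᵀ + Q = [17 9; 9 11]
S = H·P̄·Hᵀ + R = [28]
K = P̄·Hᵀ·S⁻¹ = [1/28; 13/28]
x' − x̄ = [1/4, 13/4] = K·y
y = (KᵀK)⁻¹·Kᵀ·(x' − x̄) = [7]
z = y + H·x̄ = [7] + [-9] = [-2]

z = [-2]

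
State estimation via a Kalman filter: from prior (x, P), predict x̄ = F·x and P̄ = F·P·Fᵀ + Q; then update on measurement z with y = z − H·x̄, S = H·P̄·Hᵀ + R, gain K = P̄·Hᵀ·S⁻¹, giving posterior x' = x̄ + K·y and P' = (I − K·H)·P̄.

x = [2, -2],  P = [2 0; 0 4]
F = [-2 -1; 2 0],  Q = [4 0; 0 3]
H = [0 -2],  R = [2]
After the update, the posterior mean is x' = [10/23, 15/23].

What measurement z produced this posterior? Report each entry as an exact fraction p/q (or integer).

z = [-1]

x̄ = F·x = [-2, 4]
P̄ = F·P·Fᵀ + Q = [16 -8; -8 11]
S = H·P̄·Hᵀ + R = [46]
K = P̄·Hᵀ·S⁻¹ = [8/23; -11/23]
x' − x̄ = [56/23, -77/23] = K·y
y = (KᵀK)⁻¹·Kᵀ·(x' − x̄) = [7]
z = y + H·x̄ = [7] + [-8] = [-1]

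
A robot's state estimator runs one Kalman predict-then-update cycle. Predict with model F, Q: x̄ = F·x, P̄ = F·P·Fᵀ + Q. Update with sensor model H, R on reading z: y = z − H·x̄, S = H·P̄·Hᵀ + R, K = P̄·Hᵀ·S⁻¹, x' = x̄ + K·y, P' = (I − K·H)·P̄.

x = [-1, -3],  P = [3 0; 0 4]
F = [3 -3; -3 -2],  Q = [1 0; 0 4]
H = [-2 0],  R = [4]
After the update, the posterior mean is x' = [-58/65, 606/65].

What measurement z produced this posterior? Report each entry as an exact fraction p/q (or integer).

x̄ = F·x = [6, 9]
P̄ = F·P·Fᵀ + Q = [64 -3; -3 47]
S = H·P̄·Hᵀ + R = [260]
K = P̄·Hᵀ·S⁻¹ = [-32/65; 3/130]
x' − x̄ = [-448/65, 21/65] = K·y
y = (KᵀK)⁻¹·Kᵀ·(x' − x̄) = [14]
z = y + H·x̄ = [14] + [-12] = [2]

z = [2]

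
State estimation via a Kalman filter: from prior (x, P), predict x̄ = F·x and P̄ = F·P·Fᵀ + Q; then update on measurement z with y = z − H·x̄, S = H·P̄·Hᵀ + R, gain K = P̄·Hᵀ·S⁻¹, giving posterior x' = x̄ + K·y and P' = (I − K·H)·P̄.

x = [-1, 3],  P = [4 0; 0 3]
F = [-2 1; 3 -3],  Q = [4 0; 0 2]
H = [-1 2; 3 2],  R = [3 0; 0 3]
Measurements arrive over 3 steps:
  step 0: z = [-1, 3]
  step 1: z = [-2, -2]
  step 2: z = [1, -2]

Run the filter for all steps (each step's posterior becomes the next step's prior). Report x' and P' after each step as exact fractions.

step 0: x' = [25951/27451, -2796/27451], P' = [9951/27451 -5169/27451; -5169/27451 12765/27451]
step 1: x' = [-8620506/112418705, -96047717/112418705], P' = [39781713/112418705 -20367834/112418705; -20367834/112418705 50839332/112418705]
step 2: x' = [-324553391997/448971084697, 92242675751/448971084697], P' = [158824479444/448971084697 -81247903212/448971084697; -81247903212/448971084697 202856515923/448971084697]

step 0: x̄ = F·x = [5, -12]
step 0: P̄ = F·P·Fᵀ + Q = [23 -33; -33 65]
step 0: y = z − H·x̄ = [28, 12]
step 0: S = H·P̄·Hᵀ + R = [418 59; 59 74]
step 0: K = P̄·Hᵀ·S⁻¹ = [-6763/27451 6505/27451; 10233/27451 3341/27451]
step 0: x' = x̄ + K·y = [25951/27451, -2796/27451]
step 0: P' = (I − K·H)·P̄ = [9951/27451 -5169/27451; -5169/27451 12765/27451]
step 1: x̄ = F·x = [-54698/27451, 86241/27451]
step 1: P̄ = F·P·Fᵀ + Q = [183049/27451 -144522/27451; -144522/27451 352388/27451]
step 1: y = z − H·x̄ = [-282082/27451, -63290/27451]
step 1: S = H·P̄·Hᵀ + R = [2253042/27451 282317/27451; 282317/27451 1405082/27451]
step 1: K = P̄·Hᵀ·S⁻¹ = [-3834161/16059815 26203157/112418705; 5811738/16059815 13525054/112418705]
step 1: x' = x̄ + K·y = [-8620506/112418705, -96047717/112418705]
step 1: P' = (I − K·H)·P̄ = [39781713/112418705 -20367834/112418705; -20367834/112418705 50839332/112418705]
step 2: x̄ = F·x = [-15761341/22483741, 262281633/112418705]
step 2: P̄ = F·P·Fᵀ + Q = [148222468/22483741 -114903756/22483741; -114903756/22483741 1407047827/112418705]
step 2: y = z − H·x̄ = [-490951266/112418705, -512980561/112418705]
step 2: S = H·P̄·Hᵀ + R = [9004634883/112418705 1106779168/112418705; 1106779168/112418705 5741233123/112418705]
step 2: K = P̄·Hᵀ·S⁻¹ = [-107106761956/448971084697 104659210636/448971084697; 162320311686/448971084697 53989774070/448971084697]
step 2: x' = x̄ + K·y = [-324553391997/448971084697, 92242675751/448971084697]
step 2: P' = (I − K·H)·P̄ = [158824479444/448971084697 -81247903212/448971084697; -81247903212/448971084697 202856515923/448971084697]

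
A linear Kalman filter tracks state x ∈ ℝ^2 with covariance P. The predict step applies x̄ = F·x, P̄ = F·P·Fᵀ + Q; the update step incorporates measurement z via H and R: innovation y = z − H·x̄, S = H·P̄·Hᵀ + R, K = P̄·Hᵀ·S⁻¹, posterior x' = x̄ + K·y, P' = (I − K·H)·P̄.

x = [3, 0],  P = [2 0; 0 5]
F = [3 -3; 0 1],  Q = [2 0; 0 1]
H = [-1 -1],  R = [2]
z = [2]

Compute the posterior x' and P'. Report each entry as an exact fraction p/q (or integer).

x' = [-163/43, 99/43]
P' = [295/43 -195/43; -195/43 177/43]

x̄ = F·x = [9, 0]
P̄ = F·P·Fᵀ + Q = [65 -15; -15 6]
y = z − H·x̄ = [11]
S = H·P̄·Hᵀ + R = [43]
K = P̄·Hᵀ·S⁻¹ = [-50/43; 9/43]
x' = x̄ + K·y = [-163/43, 99/43]
P' = (I − K·H)·P̄ = [295/43 -195/43; -195/43 177/43]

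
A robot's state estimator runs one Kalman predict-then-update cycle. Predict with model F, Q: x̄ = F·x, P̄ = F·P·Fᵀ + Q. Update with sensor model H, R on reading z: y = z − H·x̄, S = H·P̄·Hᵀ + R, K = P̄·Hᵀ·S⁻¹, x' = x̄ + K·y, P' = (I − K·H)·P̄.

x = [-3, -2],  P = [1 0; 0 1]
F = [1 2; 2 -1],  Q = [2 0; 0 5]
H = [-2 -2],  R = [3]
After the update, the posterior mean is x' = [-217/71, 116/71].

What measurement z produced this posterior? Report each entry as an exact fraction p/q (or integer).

z = [2]

x̄ = F·x = [-7, -4]
P̄ = F·P·Fᵀ + Q = [7 0; 0 10]
S = H·P̄·Hᵀ + R = [71]
K = P̄·Hᵀ·S⁻¹ = [-14/71; -20/71]
x' − x̄ = [280/71, 400/71] = K·y
y = (KᵀK)⁻¹·Kᵀ·(x' − x̄) = [-20]
z = y + H·x̄ = [-20] + [22] = [2]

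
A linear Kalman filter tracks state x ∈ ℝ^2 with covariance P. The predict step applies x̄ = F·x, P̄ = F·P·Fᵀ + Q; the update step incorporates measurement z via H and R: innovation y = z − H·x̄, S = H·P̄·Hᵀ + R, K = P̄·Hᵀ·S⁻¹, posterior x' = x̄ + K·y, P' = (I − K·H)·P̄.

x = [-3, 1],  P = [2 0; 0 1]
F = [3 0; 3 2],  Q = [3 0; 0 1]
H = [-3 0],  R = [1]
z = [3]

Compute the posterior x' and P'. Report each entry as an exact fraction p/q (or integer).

x̄ = F·x = [-9, -7]
P̄ = F·P·Fᵀ + Q = [21 18; 18 23]
y = z − H·x̄ = [-24]
S = H·P̄·Hᵀ + R = [190]
K = P̄·Hᵀ·S⁻¹ = [-63/190; -27/95]
x' = x̄ + K·y = [-99/95, -17/95]
P' = (I − K·H)·P̄ = [21/190 9/95; 9/95 727/95]

x' = [-99/95, -17/95]
P' = [21/190 9/95; 9/95 727/95]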